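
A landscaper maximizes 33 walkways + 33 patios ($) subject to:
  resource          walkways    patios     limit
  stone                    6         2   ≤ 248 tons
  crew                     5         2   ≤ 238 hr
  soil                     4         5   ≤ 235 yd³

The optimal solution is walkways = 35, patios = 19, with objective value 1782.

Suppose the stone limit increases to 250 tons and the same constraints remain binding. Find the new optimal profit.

1785

At the optimum: stone uses 248 of 248 (binding); crew uses 213 of 238 (slack = 25); soil uses 235 of 235 (binding).
Since crew is not tight, its dual is 0.
The binding rows give the dual system: 6·y_stone + 4·y_soil = 33 and 2·y_stone + 5·y_soil = 33.
This yields shadow prices y_stone = 1.5, y_soil = 6.
Δz = y_stone·Δb = 1.5 × (2) = 3, so new z* = 1782 + 3 = 1785.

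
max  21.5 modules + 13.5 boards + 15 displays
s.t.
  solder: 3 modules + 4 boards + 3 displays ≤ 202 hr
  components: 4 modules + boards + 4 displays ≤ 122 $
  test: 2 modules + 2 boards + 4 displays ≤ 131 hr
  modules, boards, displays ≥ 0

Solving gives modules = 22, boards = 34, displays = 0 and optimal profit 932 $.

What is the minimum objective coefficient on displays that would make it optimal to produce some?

21.5

Binding: solder and components. Non-binding: test (19 unused).
Slack constraints have shadow price 0 (complementary slackness).
Dual feasibility on the basic columns requires 3·y_solder + 4·y_components = 21.5, 4·y_solder + 1·y_components = 13.5.
→ y_solder = 2.5 and y_components = 3.5.
displays enters the basis when its profit ≥ yᵀa₃ = 2.5·3 + 3.5·4 = 21.5.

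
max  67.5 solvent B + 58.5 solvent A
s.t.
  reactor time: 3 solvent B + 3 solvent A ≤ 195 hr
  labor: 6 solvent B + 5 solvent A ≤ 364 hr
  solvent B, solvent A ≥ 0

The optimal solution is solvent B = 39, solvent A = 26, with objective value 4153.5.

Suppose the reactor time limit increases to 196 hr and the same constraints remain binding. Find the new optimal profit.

Check each constraint at x*: reactor time 195/195 (tight); labor 364/364 (tight).
The binding rows give the dual system: 3·y_reactor time + 6·y_labor = 67.5 and 3·y_reactor time + 5·y_labor = 58.5.
→ y_reactor time = 4.5 and y_labor = 9.
Δz = y_reactor time·Δb = 4.5 × (1) = 4.5, so new z* = 4153.5 + 4.5 = 4158.

4158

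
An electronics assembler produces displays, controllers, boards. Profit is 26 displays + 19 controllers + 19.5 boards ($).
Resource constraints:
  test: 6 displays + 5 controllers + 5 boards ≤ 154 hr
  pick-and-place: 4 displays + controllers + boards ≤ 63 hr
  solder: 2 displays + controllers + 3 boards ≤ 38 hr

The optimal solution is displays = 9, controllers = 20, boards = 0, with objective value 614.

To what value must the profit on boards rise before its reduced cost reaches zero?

Check each constraint at x*: test 154/154 (tight); pick-and-place 56/63 (slack 7); solder 38/38 (tight).
Slack constraints have shadow price 0 (complementary slackness).
From A_Bᵀ y = c: 6·y_test + 2·y_solder = 26; 5·y_test + 1·y_solder = 19.
This yields shadow prices y_test = 3, y_solder = 4.
boards enters the basis when its profit ≥ yᵀa₃ = 3·5 + 4·3 = 27.

27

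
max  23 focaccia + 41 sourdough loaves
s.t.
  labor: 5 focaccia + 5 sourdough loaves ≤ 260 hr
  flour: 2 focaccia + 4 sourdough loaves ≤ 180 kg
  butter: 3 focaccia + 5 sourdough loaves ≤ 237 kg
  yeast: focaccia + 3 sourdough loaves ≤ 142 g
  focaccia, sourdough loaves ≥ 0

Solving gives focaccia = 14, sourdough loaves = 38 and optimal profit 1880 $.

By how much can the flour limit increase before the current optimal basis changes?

Binding constraints: labor, flour. The basis is B = [[5,5],[2,4]] with det 10.
Per unit increase in flour, x* moves by d = (-0.5, 0.5).
The basis stays optimal until butter becomes binding; allowable increase = 5 kg.

5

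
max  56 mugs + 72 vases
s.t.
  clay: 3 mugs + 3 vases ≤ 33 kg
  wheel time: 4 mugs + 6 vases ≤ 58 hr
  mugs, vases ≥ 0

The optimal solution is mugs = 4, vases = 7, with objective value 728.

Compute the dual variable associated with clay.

At the optimum: clay uses 33 of 33 (binding); wheel time uses 58 of 58 (binding).
From A_Bᵀ y = c: 3·y_clay + 4·y_wheel time = 56; 3·y_clay + 6·y_wheel time = 72.
This yields shadow prices y_clay = 8, y_wheel time = 8.
Shadow price of clay = 8.

8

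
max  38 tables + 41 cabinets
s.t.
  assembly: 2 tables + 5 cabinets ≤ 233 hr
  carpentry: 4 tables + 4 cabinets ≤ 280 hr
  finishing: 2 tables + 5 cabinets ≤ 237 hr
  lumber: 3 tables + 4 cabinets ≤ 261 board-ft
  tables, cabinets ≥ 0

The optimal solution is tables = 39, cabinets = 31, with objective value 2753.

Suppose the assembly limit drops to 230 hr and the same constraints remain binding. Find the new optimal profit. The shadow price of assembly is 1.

2750

Δb = -3, so new z* = 2753 + (1)·(-3) = 2753 − 3 = 2750.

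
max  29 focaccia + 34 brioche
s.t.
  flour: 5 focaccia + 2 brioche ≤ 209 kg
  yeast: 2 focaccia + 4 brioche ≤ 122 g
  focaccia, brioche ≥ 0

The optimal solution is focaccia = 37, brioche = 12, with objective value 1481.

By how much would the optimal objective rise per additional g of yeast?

Both flour and yeast are binding at x*.
From A_Bᵀ y = c: 5·y_flour + 2·y_yeast = 29; 2·y_flour + 4·y_yeast = 34.
This yields shadow prices y_flour = 3, y_yeast = 7.
Shadow price of yeast = 7.

7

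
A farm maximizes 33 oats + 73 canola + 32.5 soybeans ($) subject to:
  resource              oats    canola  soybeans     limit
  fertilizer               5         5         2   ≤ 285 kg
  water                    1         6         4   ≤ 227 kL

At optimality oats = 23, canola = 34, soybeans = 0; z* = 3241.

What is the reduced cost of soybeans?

-9.5

Check each constraint at x*: fertilizer 285/285 (tight); water 227/227 (tight).
The binding rows give the dual system: 5·y_fertilizer + 1·y_water = 33 and 5·y_fertilizer + 6·y_water = 73.
Solving: y_fertilizer = 5, y_water = 8.
Reduced cost of soybeans: c₃ − yᵀa₃ = 32.5 − (5·2 + 8·4) = 32.5 − 42 = -9.5.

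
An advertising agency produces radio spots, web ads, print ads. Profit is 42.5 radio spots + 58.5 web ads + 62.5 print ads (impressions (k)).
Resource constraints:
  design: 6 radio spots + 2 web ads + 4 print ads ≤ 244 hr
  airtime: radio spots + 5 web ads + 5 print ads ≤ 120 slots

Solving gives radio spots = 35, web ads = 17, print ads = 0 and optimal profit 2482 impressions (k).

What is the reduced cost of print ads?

At the optimum: design uses 244 of 244 (binding); airtime uses 120 of 120 (binding).
From A_Bᵀ y = c: 6·y_design + 1·y_airtime = 42.5; 2·y_design + 5·y_airtime = 58.5.
Solving: y_design = 5.5, y_airtime = 9.5.
Reduced cost of print ads: c₃ − yᵀa₃ = 62.5 − (5.5·4 + 9.5·5) = 62.5 − 69.5 = -7.

-7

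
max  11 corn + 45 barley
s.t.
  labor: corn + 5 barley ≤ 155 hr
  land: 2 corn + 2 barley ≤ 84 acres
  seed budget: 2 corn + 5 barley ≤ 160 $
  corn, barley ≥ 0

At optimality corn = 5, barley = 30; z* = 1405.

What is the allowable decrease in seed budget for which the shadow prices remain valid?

5

Binding constraints: labor, seed budget. The basis is B = [[1,5],[2,5]] with det -5.
Per unit decrease in seed budget, x* moves by d = (-1, 0.2).
The basis stays optimal until corn reaches 0; allowable decrease = 5 $.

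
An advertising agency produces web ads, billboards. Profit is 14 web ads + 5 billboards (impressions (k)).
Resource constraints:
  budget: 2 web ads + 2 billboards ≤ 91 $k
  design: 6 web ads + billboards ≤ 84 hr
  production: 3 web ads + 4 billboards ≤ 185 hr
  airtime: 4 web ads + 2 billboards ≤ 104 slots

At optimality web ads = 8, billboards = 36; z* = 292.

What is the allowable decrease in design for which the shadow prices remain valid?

Binding constraints: design, airtime. The basis is B = [[6,1],[4,2]] with det 8.
Per unit decrease in design, x* moves by d = (-0.25, 0.5).
The basis stays optimal until budget becomes binding; allowable decrease = 6 hr.

6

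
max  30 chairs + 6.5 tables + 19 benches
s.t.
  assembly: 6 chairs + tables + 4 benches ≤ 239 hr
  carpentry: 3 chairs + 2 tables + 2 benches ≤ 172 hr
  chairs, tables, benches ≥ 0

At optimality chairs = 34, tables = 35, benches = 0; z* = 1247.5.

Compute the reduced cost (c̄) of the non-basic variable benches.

Check each constraint at x*: assembly 239/239 (tight); carpentry 172/172 (tight).
From A_Bᵀ y = c: 6·y_assembly + 3·y_carpentry = 30; 1·y_assembly + 2·y_carpentry = 6.5.
This yields shadow prices y_assembly = 4.5, y_carpentry = 1.
Reduced cost of benches: c₃ − yᵀa₃ = 19 − (4.5·4 + 1·2) = 19 − 20 = -1.

-1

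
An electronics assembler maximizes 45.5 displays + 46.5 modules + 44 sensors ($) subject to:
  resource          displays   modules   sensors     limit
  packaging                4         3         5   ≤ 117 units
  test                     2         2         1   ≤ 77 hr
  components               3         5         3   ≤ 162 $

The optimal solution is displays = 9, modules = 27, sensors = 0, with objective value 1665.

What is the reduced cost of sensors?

-9.5

At the optimum: packaging uses 117 of 117 (binding); test uses 72 of 77 (slack = 5); components uses 162 of 162 (binding).
By complementary slackness, y = 0 for the non-binding constraint.
The binding rows give the dual system: 4·y_packaging + 3·y_components = 45.5 and 3·y_packaging + 5·y_components = 46.5.
Solving: y_packaging = 8, y_components = 4.5.
Reduced cost of sensors: c₃ − yᵀa₃ = 44 − (8·5 + 4.5·3) = 44 − 53.5 = -9.5.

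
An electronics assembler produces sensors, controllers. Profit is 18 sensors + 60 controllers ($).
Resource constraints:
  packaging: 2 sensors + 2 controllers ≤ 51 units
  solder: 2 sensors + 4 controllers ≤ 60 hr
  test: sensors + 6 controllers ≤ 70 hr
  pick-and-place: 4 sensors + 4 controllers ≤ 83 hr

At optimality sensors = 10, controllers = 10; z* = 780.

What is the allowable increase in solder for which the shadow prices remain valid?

Binding constraints: solder, test. The basis is B = [[2,4],[1,6]] with det 8.
Per unit increase in solder, x* moves by d = (0.75, -0.125).
The basis stays optimal until pick-and-place becomes binding; allowable increase = 1.2 hr.

1.2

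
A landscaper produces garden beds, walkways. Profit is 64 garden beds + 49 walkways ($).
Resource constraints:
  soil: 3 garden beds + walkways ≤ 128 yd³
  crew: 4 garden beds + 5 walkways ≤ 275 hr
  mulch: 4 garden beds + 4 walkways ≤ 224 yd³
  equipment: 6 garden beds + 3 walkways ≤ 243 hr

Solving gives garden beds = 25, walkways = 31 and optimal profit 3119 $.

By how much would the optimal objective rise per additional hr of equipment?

Check each constraint at x*: soil 106/128 (slack 22); crew 255/275 (slack 20); mulch 224/224 (tight); equipment 243/243 (tight).
Since soil, crew are not tight, their duals are 0.
From A_Bᵀ y = c: 4·y_mulch + 6·y_equipment = 64; 4·y_mulch + 3·y_equipment = 49.
→ y_mulch = 8.5 and y_equipment = 5.
Shadow price of equipment = 5.

5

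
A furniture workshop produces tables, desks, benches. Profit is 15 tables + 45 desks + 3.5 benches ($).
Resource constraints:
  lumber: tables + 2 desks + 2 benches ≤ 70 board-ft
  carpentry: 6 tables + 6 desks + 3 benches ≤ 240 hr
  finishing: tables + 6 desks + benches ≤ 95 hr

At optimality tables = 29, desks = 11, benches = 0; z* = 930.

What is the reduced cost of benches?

Check each constraint at x*: lumber 51/70 (slack 19); carpentry 240/240 (tight); finishing 95/95 (tight).
Slack constraints have shadow price 0 (complementary slackness).
From A_Bᵀ y = c: 6·y_carpentry + 1·y_finishing = 15; 6·y_carpentry + 6·y_finishing = 45.
This yields shadow prices y_carpentry = 1.5, y_finishing = 6.
Reduced cost of benches: c₃ − yᵀa₃ = 3.5 − (1.5·3 + 6·1) = 3.5 − 10.5 = -7.

-7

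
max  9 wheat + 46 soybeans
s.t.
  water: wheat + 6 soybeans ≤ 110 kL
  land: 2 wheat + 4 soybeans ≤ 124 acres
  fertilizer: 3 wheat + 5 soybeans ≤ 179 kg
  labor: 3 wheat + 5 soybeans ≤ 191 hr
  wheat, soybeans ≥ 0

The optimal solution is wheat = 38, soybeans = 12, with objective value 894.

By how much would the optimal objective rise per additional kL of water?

At the optimum: water uses 110 of 110 (binding); land uses 124 of 124 (binding); fertilizer uses 174 of 179 (slack = 5); labor uses 174 of 191 (slack = 17).
Since fertilizer, labor are not tight, their duals are 0.
The binding rows give the dual system: 1·y_water + 2·y_land = 9 and 6·y_water + 4·y_land = 46.
This yields shadow prices y_water = 7, y_land = 1.
Shadow price of water = 7.

7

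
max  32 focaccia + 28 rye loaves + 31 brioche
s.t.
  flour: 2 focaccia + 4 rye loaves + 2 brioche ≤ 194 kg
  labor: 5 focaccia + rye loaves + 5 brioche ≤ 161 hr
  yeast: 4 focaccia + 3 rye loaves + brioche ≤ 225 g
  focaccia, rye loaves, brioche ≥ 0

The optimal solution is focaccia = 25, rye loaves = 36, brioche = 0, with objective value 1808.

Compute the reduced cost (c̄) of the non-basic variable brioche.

Binding: flour and labor. Non-binding: yeast (17 unused).
Slack constraints have shadow price 0 (complementary slackness).
From A_Bᵀ y = c: 2·y_flour + 5·y_labor = 32; 4·y_flour + 1·y_labor = 28.
Solving: y_flour = 6, y_labor = 4.
Reduced cost of brioche: c₃ − yᵀa₃ = 31 − (6·2 + 4·5) = 31 − 32 = -1.

-1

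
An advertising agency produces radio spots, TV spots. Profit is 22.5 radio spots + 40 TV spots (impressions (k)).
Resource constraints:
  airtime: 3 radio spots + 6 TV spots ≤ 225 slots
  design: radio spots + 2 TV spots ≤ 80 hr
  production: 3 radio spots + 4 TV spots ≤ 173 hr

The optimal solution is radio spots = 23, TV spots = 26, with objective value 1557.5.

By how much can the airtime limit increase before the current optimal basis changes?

15

Binding constraints: airtime, production. The basis is B = [[3,6],[3,4]] with det -6.
Per unit increase in airtime, x* moves by d = (-0.6667, 0.5).
The basis stays optimal until design becomes binding; allowable increase = 15 slots.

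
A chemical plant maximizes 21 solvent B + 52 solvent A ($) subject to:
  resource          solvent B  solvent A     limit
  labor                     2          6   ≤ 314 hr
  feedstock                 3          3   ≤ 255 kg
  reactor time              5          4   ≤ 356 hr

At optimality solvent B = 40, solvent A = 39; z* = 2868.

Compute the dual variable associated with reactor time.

1

At the optimum: labor uses 314 of 314 (binding); feedstock uses 237 of 255 (slack = 18); reactor time uses 356 of 356 (binding).
Slack constraints have shadow price 0 (complementary slackness).
From A_Bᵀ y = c: 2·y_labor + 5·y_reactor time = 21; 6·y_labor + 4·y_reactor time = 52.
→ y_labor = 8 and y_reactor time = 1.
Shadow price of reactor time = 1.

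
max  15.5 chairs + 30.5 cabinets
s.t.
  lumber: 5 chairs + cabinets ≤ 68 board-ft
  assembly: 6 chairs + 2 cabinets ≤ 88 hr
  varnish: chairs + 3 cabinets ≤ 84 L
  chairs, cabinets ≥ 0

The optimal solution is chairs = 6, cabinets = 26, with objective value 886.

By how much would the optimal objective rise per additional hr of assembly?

1

Binding: assembly and varnish. Non-binding: lumber (12 unused).
By complementary slackness, y = 0 for the non-binding constraint.
From A_Bᵀ y = c: 6·y_assembly + 1·y_varnish = 15.5; 2·y_assembly + 3·y_varnish = 30.5.
→ y_assembly = 1 and y_varnish = 9.5.
Shadow price of assembly = 1.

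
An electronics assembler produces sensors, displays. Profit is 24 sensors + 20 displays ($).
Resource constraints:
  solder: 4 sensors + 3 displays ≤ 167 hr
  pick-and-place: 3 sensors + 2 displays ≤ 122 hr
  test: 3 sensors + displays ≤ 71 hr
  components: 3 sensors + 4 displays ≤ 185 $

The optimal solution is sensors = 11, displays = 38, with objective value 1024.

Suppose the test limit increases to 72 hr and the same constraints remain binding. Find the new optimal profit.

Binding: test and components. Non-binding: solder (9 unused), pick-and-place (13 unused).
Slack constraints have shadow price 0 (complementary slackness).
From A_Bᵀ y = c: 3·y_test + 3·y_components = 24; 1·y_test + 4·y_components = 20.
Solving: y_test = 4, y_components = 4.
Δz = y_test·Δb = 4 × (1) = 4, so new z* = 1024 + 4 = 1028.

1028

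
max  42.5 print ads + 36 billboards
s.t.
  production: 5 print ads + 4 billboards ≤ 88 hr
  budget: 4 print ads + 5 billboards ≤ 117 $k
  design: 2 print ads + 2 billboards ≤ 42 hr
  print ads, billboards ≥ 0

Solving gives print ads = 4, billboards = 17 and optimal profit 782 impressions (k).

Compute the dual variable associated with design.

At the optimum: production uses 88 of 88 (binding); budget uses 101 of 117 (slack = 16); design uses 42 of 42 (binding).
Slack constraints have shadow price 0 (complementary slackness).
From A_Bᵀ y = c: 5·y_production + 2·y_design = 42.5; 4·y_production + 2·y_design = 36.
This yields shadow prices y_production = 6.5, y_design = 5.
Shadow price of design = 5.

5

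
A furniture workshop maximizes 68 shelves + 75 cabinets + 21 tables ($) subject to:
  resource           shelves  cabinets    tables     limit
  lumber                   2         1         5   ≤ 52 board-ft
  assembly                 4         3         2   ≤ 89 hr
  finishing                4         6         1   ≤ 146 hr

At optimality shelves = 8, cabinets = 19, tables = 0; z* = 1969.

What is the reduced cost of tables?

Check each constraint at x*: lumber 35/52 (slack 17); assembly 89/89 (tight); finishing 146/146 (tight).
By complementary slackness, y = 0 for the non-binding constraint.
From A_Bᵀ y = c: 4·y_assembly + 4·y_finishing = 68; 3·y_assembly + 6·y_finishing = 75.
→ y_assembly = 9 and y_finishing = 8.
Reduced cost of tables: c₃ − yᵀa₃ = 21 − (9·2 + 8·1) = 21 − 26 = -5.

-5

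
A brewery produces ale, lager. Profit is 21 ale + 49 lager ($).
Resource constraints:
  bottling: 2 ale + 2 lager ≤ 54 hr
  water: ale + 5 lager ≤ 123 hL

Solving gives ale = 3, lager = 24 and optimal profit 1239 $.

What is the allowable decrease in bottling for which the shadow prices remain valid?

Binding constraints: bottling, water. The basis is B = [[2,2],[1,5]] with det 8.
Per unit decrease in bottling, x* moves by d = (-0.625, 0.125).
The basis stays optimal until ale reaches 0; allowable decrease = 4.8 hr.

4.8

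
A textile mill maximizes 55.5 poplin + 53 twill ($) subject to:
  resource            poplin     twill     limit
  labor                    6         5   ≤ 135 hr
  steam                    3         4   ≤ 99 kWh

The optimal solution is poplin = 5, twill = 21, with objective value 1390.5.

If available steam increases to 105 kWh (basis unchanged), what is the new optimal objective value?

1417.5

Check each constraint at x*: labor 135/135 (tight); steam 99/99 (tight).
The binding rows give the dual system: 6·y_labor + 3·y_steam = 55.5 and 5·y_labor + 4·y_steam = 53.
→ y_labor = 7 and y_steam = 4.5.
Δz = y_steam·Δb = 4.5 × (6) = 27, so new z* = 1390.5 + 27 = 1417.5.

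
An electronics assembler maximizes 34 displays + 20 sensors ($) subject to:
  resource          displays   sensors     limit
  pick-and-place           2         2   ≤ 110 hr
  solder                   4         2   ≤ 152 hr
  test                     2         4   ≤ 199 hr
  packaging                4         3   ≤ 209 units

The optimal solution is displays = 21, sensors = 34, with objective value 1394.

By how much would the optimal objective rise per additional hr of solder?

7

At the optimum: pick-and-place uses 110 of 110 (binding); solder uses 152 of 152 (binding); test uses 178 of 199 (slack = 21); packaging uses 186 of 209 (slack = 23).
Since test, packaging are not tight, their duals are 0.
From A_Bᵀ y = c: 2·y_pick-and-place + 4·y_solder = 34; 2·y_pick-and-place + 2·y_solder = 20.
→ y_pick-and-place = 3 and y_solder = 7.
Shadow price of solder = 7.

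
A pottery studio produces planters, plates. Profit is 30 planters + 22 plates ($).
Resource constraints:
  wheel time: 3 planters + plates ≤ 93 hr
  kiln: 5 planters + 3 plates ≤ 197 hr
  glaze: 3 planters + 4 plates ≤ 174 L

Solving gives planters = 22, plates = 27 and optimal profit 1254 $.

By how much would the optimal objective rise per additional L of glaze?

Binding: wheel time and glaze. Non-binding: kiln (6 unused).
Since kiln is not tight, its dual is 0.
From A_Bᵀ y = c: 3·y_wheel time + 3·y_glaze = 30; 1·y_wheel time + 4·y_glaze = 22.
Solving: y_wheel time = 6, y_glaze = 4.
Shadow price of glaze = 4.

4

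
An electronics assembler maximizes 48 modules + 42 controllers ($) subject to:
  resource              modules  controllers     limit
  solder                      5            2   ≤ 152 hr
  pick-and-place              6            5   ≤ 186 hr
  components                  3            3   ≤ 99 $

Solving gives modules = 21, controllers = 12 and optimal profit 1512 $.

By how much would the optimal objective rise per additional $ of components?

4

At the optimum: solder uses 129 of 152 (slack = 23); pick-and-place uses 186 of 186 (binding); components uses 99 of 99 (binding).
Since solder is not tight, its dual is 0.
Dual feasibility on the basic columns requires 6·y_pick-and-place + 3·y_components = 48, 5·y_pick-and-place + 3·y_components = 42.
This yields shadow prices y_pick-and-place = 6, y_components = 4.
Shadow price of components = 4.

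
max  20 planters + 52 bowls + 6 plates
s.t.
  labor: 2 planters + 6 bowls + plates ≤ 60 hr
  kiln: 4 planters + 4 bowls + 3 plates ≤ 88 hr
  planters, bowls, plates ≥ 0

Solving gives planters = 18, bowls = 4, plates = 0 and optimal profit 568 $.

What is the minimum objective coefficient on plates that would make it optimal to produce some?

Check each constraint at x*: labor 60/60 (tight); kiln 88/88 (tight).
From A_Bᵀ y = c: 2·y_labor + 4·y_kiln = 20; 6·y_labor + 4·y_kiln = 52.
→ y_labor = 8 and y_kiln = 1.
plates enters the basis when its profit ≥ yᵀa₃ = 8·1 + 1·3 = 11.

11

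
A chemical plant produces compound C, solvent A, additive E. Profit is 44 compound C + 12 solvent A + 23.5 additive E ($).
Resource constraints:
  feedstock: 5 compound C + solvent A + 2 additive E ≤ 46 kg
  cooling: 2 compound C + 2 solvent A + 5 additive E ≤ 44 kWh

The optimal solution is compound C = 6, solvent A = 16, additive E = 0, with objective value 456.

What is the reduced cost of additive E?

Both feedstock and cooling are binding at x*.
The binding rows give the dual system: 5·y_feedstock + 2·y_cooling = 44 and 1·y_feedstock + 2·y_cooling = 12.
Solving: y_feedstock = 8, y_cooling = 2.
Reduced cost of additive E: c₃ − yᵀa₃ = 23.5 − (8·2 + 2·5) = 23.5 − 26 = -2.5.

-2.5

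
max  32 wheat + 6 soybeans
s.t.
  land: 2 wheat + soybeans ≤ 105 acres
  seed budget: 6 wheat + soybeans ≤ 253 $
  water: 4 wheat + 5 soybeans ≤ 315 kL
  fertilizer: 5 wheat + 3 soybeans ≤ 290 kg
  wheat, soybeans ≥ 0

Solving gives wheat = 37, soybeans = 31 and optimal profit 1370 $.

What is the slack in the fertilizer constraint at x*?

12

fertilizer used = 5·37 + 3·31 = 278; slack = 290 − 278 = 12.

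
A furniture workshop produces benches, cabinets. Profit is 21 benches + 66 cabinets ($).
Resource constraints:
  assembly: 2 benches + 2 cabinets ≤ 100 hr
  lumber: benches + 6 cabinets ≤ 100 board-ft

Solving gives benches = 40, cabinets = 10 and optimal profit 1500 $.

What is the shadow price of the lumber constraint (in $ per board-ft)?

9

Both assembly and lumber are binding at x*.
From A_Bᵀ y = c: 2·y_assembly + 1·y_lumber = 21; 2·y_assembly + 6·y_lumber = 66.
This yields shadow prices y_assembly = 6, y_lumber = 9.
Shadow price of lumber = 9.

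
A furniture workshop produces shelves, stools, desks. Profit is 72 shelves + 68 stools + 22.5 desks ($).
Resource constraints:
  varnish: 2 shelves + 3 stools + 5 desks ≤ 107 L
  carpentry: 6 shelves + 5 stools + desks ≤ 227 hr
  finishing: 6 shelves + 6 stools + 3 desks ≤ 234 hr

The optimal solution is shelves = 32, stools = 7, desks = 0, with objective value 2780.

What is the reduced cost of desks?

At the optimum: varnish uses 85 of 107 (slack = 22); carpentry uses 227 of 227 (binding); finishing uses 234 of 234 (binding).
Slack constraints have shadow price 0 (complementary slackness).
Dual feasibility on the basic columns requires 6·y_carpentry + 6·y_finishing = 72, 5·y_carpentry + 6·y_finishing = 68.
This yields shadow prices y_carpentry = 4, y_finishing = 8.
Reduced cost of desks: c₃ − yᵀa₃ = 22.5 − (4·1 + 8·3) = 22.5 − 28 = -5.5.

-5.5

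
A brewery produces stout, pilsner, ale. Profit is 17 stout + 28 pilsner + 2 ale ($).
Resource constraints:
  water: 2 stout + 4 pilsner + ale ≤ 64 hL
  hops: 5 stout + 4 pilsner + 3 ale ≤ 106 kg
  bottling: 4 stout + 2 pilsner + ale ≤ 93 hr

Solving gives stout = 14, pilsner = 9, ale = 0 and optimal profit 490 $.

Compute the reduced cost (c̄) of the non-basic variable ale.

-7

Check each constraint at x*: water 64/64 (tight); hops 106/106 (tight); bottling 74/93 (slack 19).
Slack constraints have shadow price 0 (complementary slackness).
The binding rows give the dual system: 2·y_water + 5·y_hops = 17 and 4·y_water + 4·y_hops = 28.
Solving: y_water = 6, y_hops = 1.
Reduced cost of ale: c₃ − yᵀa₃ = 2 − (6·1 + 1·3) = 2 − 9 = -7.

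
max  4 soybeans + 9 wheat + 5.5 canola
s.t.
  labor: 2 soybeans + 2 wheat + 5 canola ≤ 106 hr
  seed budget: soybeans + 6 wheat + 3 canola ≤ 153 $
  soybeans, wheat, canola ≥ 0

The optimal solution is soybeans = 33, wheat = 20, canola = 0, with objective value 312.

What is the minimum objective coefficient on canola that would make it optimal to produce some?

At the optimum: labor uses 106 of 106 (binding); seed budget uses 153 of 153 (binding).
From A_Bᵀ y = c: 2·y_labor + 1·y_seed budget = 4; 2·y_labor + 6·y_seed budget = 9.
This yields shadow prices y_labor = 1.5, y_seed budget = 1.
canola enters the basis when its profit ≥ yᵀa₃ = 1.5·5 + 1·3 = 10.5.

10.5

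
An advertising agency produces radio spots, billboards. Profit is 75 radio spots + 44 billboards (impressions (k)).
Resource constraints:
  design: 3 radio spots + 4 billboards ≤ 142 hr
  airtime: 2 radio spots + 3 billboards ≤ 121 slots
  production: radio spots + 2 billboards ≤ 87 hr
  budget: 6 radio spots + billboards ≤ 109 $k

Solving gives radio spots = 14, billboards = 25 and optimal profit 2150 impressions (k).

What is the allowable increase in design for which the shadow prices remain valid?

Binding constraints: design, budget. The basis is B = [[3,4],[6,1]] with det -21.
Per unit increase in design, x* moves by d = (-0.0476, 0.2857).
The basis stays optimal until airtime becomes binding; allowable increase = 23.625 hr.

23.625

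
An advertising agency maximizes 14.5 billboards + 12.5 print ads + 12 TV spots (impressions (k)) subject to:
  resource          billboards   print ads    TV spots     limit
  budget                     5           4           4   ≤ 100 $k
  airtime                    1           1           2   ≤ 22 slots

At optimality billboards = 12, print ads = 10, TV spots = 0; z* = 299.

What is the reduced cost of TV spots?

-5

At the optimum: budget uses 100 of 100 (binding); airtime uses 22 of 22 (binding).
The binding rows give the dual system: 5·y_budget + 1·y_airtime = 14.5 and 4·y_budget + 1·y_airtime = 12.5.
Solving: y_budget = 2, y_airtime = 4.5.
Reduced cost of TV spots: c₃ − yᵀa₃ = 12 − (2·4 + 4.5·2) = 12 − 17 = -5.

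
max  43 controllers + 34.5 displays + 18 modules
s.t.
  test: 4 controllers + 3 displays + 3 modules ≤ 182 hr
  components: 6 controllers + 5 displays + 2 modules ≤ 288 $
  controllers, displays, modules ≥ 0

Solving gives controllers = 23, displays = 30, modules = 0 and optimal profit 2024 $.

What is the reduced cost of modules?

-3

Check each constraint at x*: test 182/182 (tight); components 288/288 (tight).
From A_Bᵀ y = c: 4·y_test + 6·y_components = 43; 3·y_test + 5·y_components = 34.5.
→ y_test = 4 and y_components = 4.5.
Reduced cost of modules: c₃ − yᵀa₃ = 18 − (4·3 + 4.5·2) = 18 − 21 = -3.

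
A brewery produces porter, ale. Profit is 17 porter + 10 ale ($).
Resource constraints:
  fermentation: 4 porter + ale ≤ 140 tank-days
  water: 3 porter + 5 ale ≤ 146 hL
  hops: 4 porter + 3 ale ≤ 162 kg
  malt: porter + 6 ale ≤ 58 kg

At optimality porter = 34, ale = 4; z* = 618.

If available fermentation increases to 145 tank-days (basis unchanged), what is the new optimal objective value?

At the optimum: fermentation uses 140 of 140 (binding); water uses 122 of 146 (slack = 24); hops uses 148 of 162 (slack = 14); malt uses 58 of 58 (binding).
By complementary slackness, y = 0 for the non-binding constraints.
Dual feasibility on the basic columns requires 4·y_fermentation + 1·y_malt = 17, 1·y_fermentation + 6·y_malt = 10.
Solving: y_fermentation = 4, y_malt = 1.
Δz = y_fermentation·Δb = 4 × (5) = 20, so new z* = 618 + 20 = 638.

638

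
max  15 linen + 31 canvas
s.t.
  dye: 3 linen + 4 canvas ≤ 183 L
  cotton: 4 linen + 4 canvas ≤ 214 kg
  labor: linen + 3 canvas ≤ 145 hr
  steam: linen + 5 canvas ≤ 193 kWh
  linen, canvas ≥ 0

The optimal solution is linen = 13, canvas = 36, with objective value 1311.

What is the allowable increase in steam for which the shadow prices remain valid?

Binding constraints: dye, steam. The basis is B = [[3,4],[1,5]] with det 11.
Per unit increase in steam, x* moves by d = (-0.3636, 0.2727).
The basis stays optimal until linen reaches 0; allowable increase = 35.75 kWh.

35.75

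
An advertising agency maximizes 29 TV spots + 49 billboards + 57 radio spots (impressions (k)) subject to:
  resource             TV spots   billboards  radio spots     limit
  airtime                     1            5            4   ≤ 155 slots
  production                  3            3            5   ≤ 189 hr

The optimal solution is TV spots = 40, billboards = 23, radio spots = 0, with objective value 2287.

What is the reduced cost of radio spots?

-3

Both airtime and production are binding at x*.
The binding rows give the dual system: 1·y_airtime + 3·y_production = 29 and 5·y_airtime + 3·y_production = 49.
→ y_airtime = 5 and y_production = 8.
Reduced cost of radio spots: c₃ − yᵀa₃ = 57 − (5·4 + 8·5) = 57 − 60 = -3.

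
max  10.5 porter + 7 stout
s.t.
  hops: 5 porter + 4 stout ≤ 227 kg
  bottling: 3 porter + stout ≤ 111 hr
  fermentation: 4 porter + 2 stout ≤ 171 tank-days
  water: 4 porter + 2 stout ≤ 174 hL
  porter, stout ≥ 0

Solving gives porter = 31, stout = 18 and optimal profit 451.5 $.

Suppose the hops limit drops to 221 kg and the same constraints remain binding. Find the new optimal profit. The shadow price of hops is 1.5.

Δb = -6, so new z* = 451.5 + (1.5)·(-6) = 451.5 − 9 = 442.5.

442.5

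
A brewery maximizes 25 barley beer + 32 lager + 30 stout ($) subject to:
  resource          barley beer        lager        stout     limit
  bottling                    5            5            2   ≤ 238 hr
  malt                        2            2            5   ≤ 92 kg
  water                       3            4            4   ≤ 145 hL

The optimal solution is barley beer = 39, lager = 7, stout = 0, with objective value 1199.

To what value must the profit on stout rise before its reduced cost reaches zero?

38

At the optimum: bottling uses 230 of 238 (slack = 8); malt uses 92 of 92 (binding); water uses 145 of 145 (binding).
Slack constraints have shadow price 0 (complementary slackness).
Dual feasibility on the basic columns requires 2·y_malt + 3·y_water = 25, 2·y_malt + 4·y_water = 32.
This yields shadow prices y_malt = 2, y_water = 7.
stout enters the basis when its profit ≥ yᵀa₃ = 2·5 + 7·4 = 38.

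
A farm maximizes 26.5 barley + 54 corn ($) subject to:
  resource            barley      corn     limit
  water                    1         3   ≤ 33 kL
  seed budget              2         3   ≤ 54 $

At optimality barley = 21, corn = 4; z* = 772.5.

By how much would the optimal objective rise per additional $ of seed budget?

8.5

At the optimum: water uses 33 of 33 (binding); seed budget uses 54 of 54 (binding).
From A_Bᵀ y = c: 1·y_water + 2·y_seed budget = 26.5; 3·y_water + 3·y_seed budget = 54.
Solving: y_water = 9.5, y_seed budget = 8.5.
Shadow price of seed budget = 8.5.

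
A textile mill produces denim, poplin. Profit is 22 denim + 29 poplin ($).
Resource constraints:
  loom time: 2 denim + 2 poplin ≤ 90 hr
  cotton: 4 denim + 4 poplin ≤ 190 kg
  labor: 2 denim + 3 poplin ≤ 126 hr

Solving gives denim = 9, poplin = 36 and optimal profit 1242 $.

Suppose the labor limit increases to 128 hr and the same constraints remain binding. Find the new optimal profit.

1256

Check each constraint at x*: loom time 90/90 (tight); cotton 180/190 (slack 10); labor 126/126 (tight).
Since cotton is not tight, its dual is 0.
The binding rows give the dual system: 2·y_loom time + 2·y_labor = 22 and 2·y_loom time + 3·y_labor = 29.
→ y_loom time = 4 and y_labor = 7.
Δz = y_labor·Δb = 7 × (2) = 14, so new z* = 1242 + 14 = 1256.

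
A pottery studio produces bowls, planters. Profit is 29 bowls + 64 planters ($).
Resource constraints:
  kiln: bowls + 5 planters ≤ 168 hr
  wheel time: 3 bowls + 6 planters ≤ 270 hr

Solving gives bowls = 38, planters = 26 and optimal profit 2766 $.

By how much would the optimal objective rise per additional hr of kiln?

At the optimum: kiln uses 168 of 168 (binding); wheel time uses 270 of 270 (binding).
Dual feasibility on the basic columns requires 1·y_kiln + 3·y_wheel time = 29, 5·y_kiln + 6·y_wheel time = 64.
→ y_kiln = 2 and y_wheel time = 9.
Shadow price of kiln = 2.

2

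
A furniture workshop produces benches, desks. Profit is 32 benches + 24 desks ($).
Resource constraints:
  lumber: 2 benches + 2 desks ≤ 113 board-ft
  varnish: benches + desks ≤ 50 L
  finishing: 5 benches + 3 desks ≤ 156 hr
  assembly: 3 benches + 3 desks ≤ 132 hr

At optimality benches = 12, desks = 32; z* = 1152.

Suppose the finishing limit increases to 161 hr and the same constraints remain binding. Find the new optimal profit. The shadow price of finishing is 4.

Δb = 5, so new z* = 1152 + (4)·(5) = 1152 + 20 = 1172.

1172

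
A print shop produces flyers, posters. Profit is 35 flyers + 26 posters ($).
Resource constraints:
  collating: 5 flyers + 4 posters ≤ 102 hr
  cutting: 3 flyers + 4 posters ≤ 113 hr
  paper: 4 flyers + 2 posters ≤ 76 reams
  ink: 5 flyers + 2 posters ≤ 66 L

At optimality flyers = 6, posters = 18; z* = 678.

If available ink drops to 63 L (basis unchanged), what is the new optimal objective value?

Check each constraint at x*: collating 102/102 (tight); cutting 90/113 (slack 23); paper 60/76 (slack 16); ink 66/66 (tight).
Slack constraints have shadow price 0 (complementary slackness).
The binding rows give the dual system: 5·y_collating + 5·y_ink = 35 and 4·y_collating + 2·y_ink = 26.
Solving: y_collating = 6, y_ink = 1.
Δz = y_ink·Δb = 1 × (-3) = -3, so new z* = 678 − 3 = 675.

675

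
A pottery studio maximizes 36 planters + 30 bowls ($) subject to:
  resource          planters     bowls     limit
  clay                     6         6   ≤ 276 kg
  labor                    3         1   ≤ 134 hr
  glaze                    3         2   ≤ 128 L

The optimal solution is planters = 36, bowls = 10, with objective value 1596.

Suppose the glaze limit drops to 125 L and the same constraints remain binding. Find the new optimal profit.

Check each constraint at x*: clay 276/276 (tight); labor 118/134 (slack 16); glaze 128/128 (tight).
By complementary slackness, y = 0 for the non-binding constraint.
From A_Bᵀ y = c: 6·y_clay + 3·y_glaze = 36; 6·y_clay + 2·y_glaze = 30.
→ y_clay = 3 and y_glaze = 6.
Δz = y_glaze·Δb = 6 × (-3) = -18, so new z* = 1596 − 18 = 1578.

1578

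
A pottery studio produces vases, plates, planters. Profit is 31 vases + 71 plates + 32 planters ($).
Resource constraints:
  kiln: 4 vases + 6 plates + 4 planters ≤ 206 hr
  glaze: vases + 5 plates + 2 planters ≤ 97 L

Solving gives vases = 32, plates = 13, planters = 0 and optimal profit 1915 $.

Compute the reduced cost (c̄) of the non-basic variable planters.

Check each constraint at x*: kiln 206/206 (tight); glaze 97/97 (tight).
Dual feasibility on the basic columns requires 4·y_kiln + 1·y_glaze = 31, 6·y_kiln + 5·y_glaze = 71.
Solving: y_kiln = 6, y_glaze = 7.
Reduced cost of planters: c₃ − yᵀa₃ = 32 − (6·4 + 7·2) = 32 − 38 = -6.

-6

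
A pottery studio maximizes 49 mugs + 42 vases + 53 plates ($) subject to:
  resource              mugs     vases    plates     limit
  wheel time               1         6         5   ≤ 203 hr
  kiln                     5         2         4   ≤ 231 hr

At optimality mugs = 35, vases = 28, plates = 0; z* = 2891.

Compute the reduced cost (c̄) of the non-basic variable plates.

-3

At the optimum: wheel time uses 203 of 203 (binding); kiln uses 231 of 231 (binding).
The binding rows give the dual system: 1·y_wheel time + 5·y_kiln = 49 and 6·y_wheel time + 2·y_kiln = 42.
Solving: y_wheel time = 4, y_kiln = 9.
Reduced cost of plates: c₃ − yᵀa₃ = 53 − (4·5 + 9·4) = 53 − 56 = -3.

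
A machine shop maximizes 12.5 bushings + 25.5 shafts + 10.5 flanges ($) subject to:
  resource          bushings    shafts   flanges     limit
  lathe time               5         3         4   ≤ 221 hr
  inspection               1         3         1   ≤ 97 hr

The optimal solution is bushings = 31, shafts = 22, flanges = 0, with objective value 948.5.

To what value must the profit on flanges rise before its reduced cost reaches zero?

11.5

At the optimum: lathe time uses 221 of 221 (binding); inspection uses 97 of 97 (binding).
The binding rows give the dual system: 5·y_lathe time + 1·y_inspection = 12.5 and 3·y_lathe time + 3·y_inspection = 25.5.
This yields shadow prices y_lathe time = 1, y_inspection = 7.5.
flanges enters the basis when its profit ≥ yᵀa₃ = 1·4 + 7.5·1 = 11.5.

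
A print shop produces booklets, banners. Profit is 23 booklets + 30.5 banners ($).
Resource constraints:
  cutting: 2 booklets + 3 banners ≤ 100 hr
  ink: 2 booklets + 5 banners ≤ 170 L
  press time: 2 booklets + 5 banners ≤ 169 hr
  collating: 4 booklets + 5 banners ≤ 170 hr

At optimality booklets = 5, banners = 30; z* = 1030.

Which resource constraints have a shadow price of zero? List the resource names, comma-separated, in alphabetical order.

cutting: 100/100 (binding)
ink: 160/170 (slack 10)
press time: 160/169 (slack 9)
collating: 170/170 (binding)
By complementary slackness, a constraint with positive slack has shadow price 0 → ink, press time.

ink, press time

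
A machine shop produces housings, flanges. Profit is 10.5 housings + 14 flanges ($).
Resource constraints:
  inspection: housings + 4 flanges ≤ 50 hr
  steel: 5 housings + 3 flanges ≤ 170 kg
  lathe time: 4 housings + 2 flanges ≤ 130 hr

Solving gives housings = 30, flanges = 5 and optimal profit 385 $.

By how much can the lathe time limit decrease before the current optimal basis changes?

Binding constraints: inspection, lathe time. The basis is B = [[1,4],[4,2]] with det -14.
Per unit decrease in lathe time, x* moves by d = (-0.2857, 0.0714).
The basis stays optimal until housings reaches 0; allowable decrease = 105 hr.

105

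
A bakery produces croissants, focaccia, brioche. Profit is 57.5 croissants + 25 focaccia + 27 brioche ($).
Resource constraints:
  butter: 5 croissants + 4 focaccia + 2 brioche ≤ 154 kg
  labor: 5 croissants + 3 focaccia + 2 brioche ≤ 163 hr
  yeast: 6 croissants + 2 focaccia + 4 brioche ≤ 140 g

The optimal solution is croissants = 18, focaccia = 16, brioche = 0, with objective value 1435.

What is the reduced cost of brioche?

Check each constraint at x*: butter 154/154 (tight); labor 138/163 (slack 25); yeast 140/140 (tight).
Slack constraints have shadow price 0 (complementary slackness).
From A_Bᵀ y = c: 5·y_butter + 6·y_yeast = 57.5; 4·y_butter + 2·y_yeast = 25.
Solving: y_butter = 2.5, y_yeast = 7.5.
Reduced cost of brioche: c₃ − yᵀa₃ = 27 − (2.5·2 + 7.5·4) = 27 − 35 = -8.

-8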